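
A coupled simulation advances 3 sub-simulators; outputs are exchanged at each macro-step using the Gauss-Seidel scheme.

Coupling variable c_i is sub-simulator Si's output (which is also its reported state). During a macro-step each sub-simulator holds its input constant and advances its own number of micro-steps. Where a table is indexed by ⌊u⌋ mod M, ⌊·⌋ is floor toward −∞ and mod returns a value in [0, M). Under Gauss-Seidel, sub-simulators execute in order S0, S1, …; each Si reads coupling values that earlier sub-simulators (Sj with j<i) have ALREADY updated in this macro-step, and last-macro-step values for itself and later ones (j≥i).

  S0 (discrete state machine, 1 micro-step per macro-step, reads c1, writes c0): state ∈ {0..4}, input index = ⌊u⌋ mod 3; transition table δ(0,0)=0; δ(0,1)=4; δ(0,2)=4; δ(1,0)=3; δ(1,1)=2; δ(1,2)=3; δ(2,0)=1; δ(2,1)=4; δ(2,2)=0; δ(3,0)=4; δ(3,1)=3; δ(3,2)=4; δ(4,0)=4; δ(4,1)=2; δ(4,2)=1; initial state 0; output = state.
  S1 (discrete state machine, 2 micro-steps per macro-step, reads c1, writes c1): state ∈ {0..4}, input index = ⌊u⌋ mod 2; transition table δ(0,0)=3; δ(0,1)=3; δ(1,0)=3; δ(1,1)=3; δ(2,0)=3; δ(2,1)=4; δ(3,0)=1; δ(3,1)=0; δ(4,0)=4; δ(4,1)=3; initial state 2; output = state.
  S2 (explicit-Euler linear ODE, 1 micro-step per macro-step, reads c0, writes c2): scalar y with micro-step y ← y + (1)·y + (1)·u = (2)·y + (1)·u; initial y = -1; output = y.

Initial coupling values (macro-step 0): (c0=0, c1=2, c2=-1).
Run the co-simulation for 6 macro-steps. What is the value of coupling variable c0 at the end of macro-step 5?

c0 at macro-step 5 = 1

macro 1: S0 reads c1=2 → after 1×micro: 4; S1 reads c1=2 → after 2×micro: 1; S2 reads c0=4 → after 1×micro: 2 ⇒ (c0=4, c1=1, c2=2)
macro 2: S0 reads c1=1 → after 1×micro: 2; S1 reads c1=1 → after 2×micro: 0; S2 reads c0=2 → after 1×micro: 6 ⇒ (c0=2, c1=0, c2=6)
macro 3: S0 reads c1=0 → after 1×micro: 1; S1 reads c1=0 → after 2×micro: 1; S2 reads c0=1 → after 1×micro: 13 ⇒ (c0=1, c1=1, c2=13)
macro 4: S0 reads c1=1 → after 1×micro: 2; S1 reads c1=1 → after 2×micro: 0; S2 reads c0=2 → after 1×micro: 28 ⇒ (c0=2, c1=0, c2=28)
macro 5: S0 reads c1=0 → after 1×micro: 1; S1 reads c1=0 → after 2×micro: 1; S2 reads c0=1 → after 1×micro: 57 ⇒ (c0=1, c1=1, c2=57)
macro 6: S0 reads c1=1 → after 1×micro: 2; S1 reads c1=1 → after 2×micro: 0; S2 reads c0=2 → after 1×micro: 116 ⇒ (c0=2, c1=0, c2=116)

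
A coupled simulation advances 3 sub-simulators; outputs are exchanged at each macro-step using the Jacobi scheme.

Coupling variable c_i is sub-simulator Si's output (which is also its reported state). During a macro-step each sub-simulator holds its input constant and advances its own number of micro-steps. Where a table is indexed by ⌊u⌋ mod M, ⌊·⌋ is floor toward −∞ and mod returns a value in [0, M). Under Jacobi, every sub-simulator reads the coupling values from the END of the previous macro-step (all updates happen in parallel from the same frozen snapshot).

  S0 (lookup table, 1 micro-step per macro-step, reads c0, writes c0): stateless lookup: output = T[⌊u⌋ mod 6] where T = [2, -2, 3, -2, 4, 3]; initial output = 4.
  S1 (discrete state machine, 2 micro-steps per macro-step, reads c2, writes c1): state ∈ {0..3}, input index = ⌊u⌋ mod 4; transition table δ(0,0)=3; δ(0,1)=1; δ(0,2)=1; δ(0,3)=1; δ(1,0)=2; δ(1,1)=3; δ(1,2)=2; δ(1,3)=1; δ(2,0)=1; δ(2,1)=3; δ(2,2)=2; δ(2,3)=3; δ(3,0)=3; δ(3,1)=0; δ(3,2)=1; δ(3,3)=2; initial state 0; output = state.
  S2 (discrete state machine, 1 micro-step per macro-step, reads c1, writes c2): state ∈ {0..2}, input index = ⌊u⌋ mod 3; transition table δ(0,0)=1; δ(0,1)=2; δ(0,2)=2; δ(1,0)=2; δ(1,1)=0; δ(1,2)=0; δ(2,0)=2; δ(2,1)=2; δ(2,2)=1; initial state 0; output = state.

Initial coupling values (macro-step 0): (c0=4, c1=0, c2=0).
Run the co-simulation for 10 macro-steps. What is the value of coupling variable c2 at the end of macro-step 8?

c2 at macro-step 8 = 2

macro 1: S0 reads c0=4 → after 1×micro: 4; S1 reads c2=0 → after 2×micro: 3; S2 reads c1=0 → after 1×micro: 1 ⇒ (c0=4, c1=3, c2=1)
macro 2: S0 reads c0=4 → after 1×micro: 4; S1 reads c2=1 → after 2×micro: 1; S2 reads c1=3 → after 1×micro: 2 ⇒ (c0=4, c1=1, c2=2)
macro 3: S0 reads c0=4 → after 1×micro: 4; S1 reads c2=2 → after 2×micro: 2; S2 reads c1=1 → after 1×micro: 2 ⇒ (c0=4, c1=2, c2=2)
macro 4: S0 reads c0=4 → after 1×micro: 4; S1 reads c2=2 → after 2×micro: 2; S2 reads c1=2 → after 1×micro: 1 ⇒ (c0=4, c1=2, c2=1)
macro 5: S0 reads c0=4 → after 1×micro: 4; S1 reads c2=1 → after 2×micro: 0; S2 reads c1=2 → after 1×micro: 0 ⇒ (c0=4, c1=0, c2=0)
macro 6: S0 reads c0=4 → after 1×micro: 4; S1 reads c2=0 → after 2×micro: 3; S2 reads c1=0 → after 1×micro: 1 ⇒ (c0=4, c1=3, c2=1)
macro 7: S0 reads c0=4 → after 1×micro: 4; S1 reads c2=1 → after 2×micro: 1; S2 reads c1=3 → after 1×micro: 2 ⇒ (c0=4, c1=1, c2=2)
macro 8: S0 reads c0=4 → after 1×micro: 4; S1 reads c2=2 → after 2×micro: 2; S2 reads c1=1 → after 1×micro: 2 ⇒ (c0=4, c1=2, c2=2)
macro 9: S0 reads c0=4 → after 1×micro: 4; S1 reads c2=2 → after 2×micro: 2; S2 reads c1=2 → after 1×micro: 1 ⇒ (c0=4, c1=2, c2=1)
macro 10: S0 reads c0=4 → after 1×micro: 4; S1 reads c2=1 → after 2×micro: 0; S2 reads c1=2 → after 1×micro: 0 ⇒ (c0=4, c1=0, c2=0)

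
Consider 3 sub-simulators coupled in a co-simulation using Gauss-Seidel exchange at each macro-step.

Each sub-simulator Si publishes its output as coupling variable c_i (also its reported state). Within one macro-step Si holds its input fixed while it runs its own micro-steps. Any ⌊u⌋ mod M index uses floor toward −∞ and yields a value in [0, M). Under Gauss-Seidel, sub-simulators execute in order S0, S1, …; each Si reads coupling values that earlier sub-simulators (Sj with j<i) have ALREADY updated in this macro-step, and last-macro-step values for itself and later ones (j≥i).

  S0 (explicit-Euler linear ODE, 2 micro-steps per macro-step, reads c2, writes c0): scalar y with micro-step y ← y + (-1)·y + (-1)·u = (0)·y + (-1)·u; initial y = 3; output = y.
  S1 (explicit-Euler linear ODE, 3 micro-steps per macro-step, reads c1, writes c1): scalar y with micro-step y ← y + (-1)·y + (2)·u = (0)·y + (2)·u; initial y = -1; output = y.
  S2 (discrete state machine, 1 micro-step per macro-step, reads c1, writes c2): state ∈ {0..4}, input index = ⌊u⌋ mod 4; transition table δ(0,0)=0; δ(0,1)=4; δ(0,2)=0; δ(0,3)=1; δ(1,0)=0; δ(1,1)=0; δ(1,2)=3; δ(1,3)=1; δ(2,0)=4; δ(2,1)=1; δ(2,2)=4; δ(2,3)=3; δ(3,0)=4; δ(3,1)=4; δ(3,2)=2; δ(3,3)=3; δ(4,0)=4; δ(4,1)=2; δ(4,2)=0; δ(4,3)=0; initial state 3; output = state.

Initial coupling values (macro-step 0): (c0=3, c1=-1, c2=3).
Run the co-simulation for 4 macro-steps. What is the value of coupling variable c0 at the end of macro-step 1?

c0 at macro-step 1 = -3

macro 1: S0 reads c2=3 → after 2×micro: -3; S1 reads c1=-1 → after 3×micro: -2; S2 reads c1=-2 → after 1×micro: 2 ⇒ (c0=-3, c1=-2, c2=2)
macro 2: S0 reads c2=2 → after 2×micro: -2; S1 reads c1=-2 → after 3×micro: -4; S2 reads c1=-4 → after 1×micro: 4 ⇒ (c0=-2, c1=-4, c2=4)
macro 3: S0 reads c2=4 → after 2×micro: -4; S1 reads c1=-4 → after 3×micro: -8; S2 reads c1=-8 → after 1×micro: 4 ⇒ (c0=-4, c1=-8, c2=4)
macro 4: S0 reads c2=4 → after 2×micro: -4; S1 reads c1=-8 → after 3×micro: -16; S2 reads c1=-16 → after 1×micro: 4 ⇒ (c0=-4, c1=-16, c2=4)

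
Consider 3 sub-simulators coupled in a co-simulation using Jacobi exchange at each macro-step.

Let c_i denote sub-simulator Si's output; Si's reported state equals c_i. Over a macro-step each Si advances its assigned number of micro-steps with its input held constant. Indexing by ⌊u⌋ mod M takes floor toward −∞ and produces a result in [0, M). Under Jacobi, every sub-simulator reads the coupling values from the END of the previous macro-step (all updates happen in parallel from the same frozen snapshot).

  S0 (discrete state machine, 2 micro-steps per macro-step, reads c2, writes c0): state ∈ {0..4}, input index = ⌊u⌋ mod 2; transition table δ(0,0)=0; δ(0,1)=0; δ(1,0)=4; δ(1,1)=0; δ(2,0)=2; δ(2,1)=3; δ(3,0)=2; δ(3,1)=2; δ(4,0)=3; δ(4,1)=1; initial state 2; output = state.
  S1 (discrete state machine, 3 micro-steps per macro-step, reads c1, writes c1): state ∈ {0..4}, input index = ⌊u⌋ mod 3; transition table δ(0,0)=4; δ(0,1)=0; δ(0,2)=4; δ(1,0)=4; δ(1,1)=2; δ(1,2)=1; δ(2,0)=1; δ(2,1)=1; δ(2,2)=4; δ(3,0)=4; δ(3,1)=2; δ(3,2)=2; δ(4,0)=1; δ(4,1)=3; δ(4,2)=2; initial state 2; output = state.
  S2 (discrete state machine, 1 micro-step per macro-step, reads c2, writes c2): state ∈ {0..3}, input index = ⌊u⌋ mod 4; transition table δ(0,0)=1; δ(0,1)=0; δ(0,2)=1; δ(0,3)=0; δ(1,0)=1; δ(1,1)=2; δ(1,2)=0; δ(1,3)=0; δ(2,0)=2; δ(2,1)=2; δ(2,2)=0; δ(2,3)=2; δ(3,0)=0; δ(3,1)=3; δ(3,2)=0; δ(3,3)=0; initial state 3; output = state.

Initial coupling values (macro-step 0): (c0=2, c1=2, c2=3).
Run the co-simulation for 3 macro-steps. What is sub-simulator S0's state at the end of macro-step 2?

macro 1: S0 reads c2=3 → after 2×micro: 2; S1 reads c1=2 → after 3×micro: 4; S2 reads c2=3 → after 1×micro: 0 ⇒ (c0=2, c1=4, c2=0)
macro 2: S0 reads c2=0 → after 2×micro: 2; S1 reads c1=4 → after 3×micro: 1; S2 reads c2=0 → after 1×micro: 1 ⇒ (c0=2, c1=1, c2=1)
macro 3: S0 reads c2=1 → after 2×micro: 2; S1 reads c1=1 → after 3×micro: 2; S2 reads c2=1 → after 1×micro: 2 ⇒ (c0=2, c1=2, c2=2)

S0 state at macro-step 2 = 2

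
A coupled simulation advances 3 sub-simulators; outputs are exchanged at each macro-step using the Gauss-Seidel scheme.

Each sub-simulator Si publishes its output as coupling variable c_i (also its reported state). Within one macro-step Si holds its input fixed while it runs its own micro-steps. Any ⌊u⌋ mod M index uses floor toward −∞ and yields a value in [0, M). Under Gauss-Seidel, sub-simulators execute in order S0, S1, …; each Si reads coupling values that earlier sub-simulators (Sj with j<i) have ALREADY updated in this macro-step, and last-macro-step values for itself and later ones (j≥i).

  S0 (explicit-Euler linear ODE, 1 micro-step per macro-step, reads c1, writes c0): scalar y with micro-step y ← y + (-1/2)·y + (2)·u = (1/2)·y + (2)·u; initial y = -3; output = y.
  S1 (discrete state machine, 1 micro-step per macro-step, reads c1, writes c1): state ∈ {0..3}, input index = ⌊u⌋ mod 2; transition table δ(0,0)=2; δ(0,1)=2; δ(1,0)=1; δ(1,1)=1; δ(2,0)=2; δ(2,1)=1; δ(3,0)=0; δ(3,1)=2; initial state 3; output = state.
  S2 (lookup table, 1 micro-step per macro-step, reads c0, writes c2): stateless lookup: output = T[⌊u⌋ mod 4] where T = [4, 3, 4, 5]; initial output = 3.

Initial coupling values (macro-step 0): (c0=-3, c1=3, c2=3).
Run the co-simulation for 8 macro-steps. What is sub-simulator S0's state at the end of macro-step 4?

macro 1: S0 reads c1=3 → after 1×micro: 9/2; S1 reads c1=3 → after 1×micro: 2; S2 reads c0=9/2 → after 1×micro: 4 ⇒ (c0=9/2, c1=2, c2=4)
macro 2: S0 reads c1=2 → after 1×micro: 25/4; S1 reads c1=2 → after 1×micro: 2; S2 reads c0=25/4 → after 1×micro: 4 ⇒ (c0=25/4, c1=2, c2=4)
macro 3: S0 reads c1=2 → after 1×micro: 57/8; S1 reads c1=2 → after 1×micro: 2; S2 reads c0=57/8 → after 1×micro: 5 ⇒ (c0=57/8, c1=2, c2=5)
macro 4: S0 reads c1=2 → after 1×micro: 121/16; S1 reads c1=2 → after 1×micro: 2; S2 reads c0=121/16 → after 1×micro: 5 ⇒ (c0=121/16, c1=2, c2=5)
macro 5: S0 reads c1=2 → after 1×micro: 249/32; S1 reads c1=2 → after 1×micro: 2; S2 reads c0=249/32 → after 1×micro: 5 ⇒ (c0=249/32, c1=2, c2=5)
macro 6: S0 reads c1=2 → after 1×micro: 505/64; S1 reads c1=2 → after 1×micro: 2; S2 reads c0=505/64 → after 1×micro: 5 ⇒ (c0=505/64, c1=2, c2=5)
macro 7: S0 reads c1=2 → after 1×micro: 1017/128; S1 reads c1=2 → after 1×micro: 2; S2 reads c0=1017/128 → after 1×micro: 5 ⇒ (c0=1017/128, c1=2, c2=5)
macro 8: S0 reads c1=2 → after 1×micro: 2041/256; S1 reads c1=2 → after 1×micro: 2; S2 reads c0=2041/256 → after 1×micro: 5 ⇒ (c0=2041/256, c1=2, c2=5)

S0 state at macro-step 4 = 121/16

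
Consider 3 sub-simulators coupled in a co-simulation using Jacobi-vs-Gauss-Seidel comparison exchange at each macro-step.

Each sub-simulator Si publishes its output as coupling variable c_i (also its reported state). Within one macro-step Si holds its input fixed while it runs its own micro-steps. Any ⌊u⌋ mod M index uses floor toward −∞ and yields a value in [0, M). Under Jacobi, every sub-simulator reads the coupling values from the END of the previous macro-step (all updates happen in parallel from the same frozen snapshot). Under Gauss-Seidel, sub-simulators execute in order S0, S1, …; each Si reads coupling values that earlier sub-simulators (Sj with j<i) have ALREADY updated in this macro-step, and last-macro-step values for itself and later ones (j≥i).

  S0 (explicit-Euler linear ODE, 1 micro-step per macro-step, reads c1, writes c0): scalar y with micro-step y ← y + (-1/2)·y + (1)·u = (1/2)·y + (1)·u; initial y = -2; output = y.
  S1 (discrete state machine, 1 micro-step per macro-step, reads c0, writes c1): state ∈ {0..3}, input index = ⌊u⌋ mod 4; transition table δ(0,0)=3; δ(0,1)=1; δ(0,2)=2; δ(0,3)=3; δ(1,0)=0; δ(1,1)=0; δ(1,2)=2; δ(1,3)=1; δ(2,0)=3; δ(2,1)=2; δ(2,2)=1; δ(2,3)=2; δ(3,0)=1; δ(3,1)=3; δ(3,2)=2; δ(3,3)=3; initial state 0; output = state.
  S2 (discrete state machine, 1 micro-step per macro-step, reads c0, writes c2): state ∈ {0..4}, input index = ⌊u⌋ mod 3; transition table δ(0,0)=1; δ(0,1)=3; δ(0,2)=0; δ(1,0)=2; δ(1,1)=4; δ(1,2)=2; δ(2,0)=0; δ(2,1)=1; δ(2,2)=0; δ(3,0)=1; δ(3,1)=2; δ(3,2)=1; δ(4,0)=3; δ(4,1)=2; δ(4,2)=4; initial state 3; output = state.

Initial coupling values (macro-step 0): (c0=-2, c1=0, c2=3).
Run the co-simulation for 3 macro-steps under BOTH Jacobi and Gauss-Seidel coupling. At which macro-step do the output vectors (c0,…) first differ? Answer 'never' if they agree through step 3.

[Jacobi] macro 1: S0 reads c1=0 → after 1×micro: -1; S1 reads c0=-2 → after 1×micro: 2; S2 reads c0=-2 → after 1×micro: 2 ⇒ (c0=-1, c1=2, c2=2)
[Jacobi] macro 2: S0 reads c1=2 → after 1×micro: 3/2; S1 reads c0=-1 → after 1×micro: 2; S2 reads c0=-1 → after 1×micro: 0 ⇒ (c0=3/2, c1=2, c2=0)
[Jacobi] macro 3: S0 reads c1=2 → after 1×micro: 11/4; S1 reads c0=3/2 → after 1×micro: 2; S2 reads c0=3/2 → after 1×micro: 3 ⇒ (c0=11/4, c1=2, c2=3)
[Gauss-Seidel] macro 1: S0 reads c1=0 → after 1×micro: -1; S1 reads c0=-1 → after 1×micro: 3; S2 reads c0=-1 → after 1×micro: 1 ⇒ (c0=-1, c1=3, c2=1)
[Gauss-Seidel] macro 2: S0 reads c1=3 → after 1×micro: 5/2; S1 reads c0=5/2 → after 1×micro: 2; S2 reads c0=5/2 → after 1×micro: 2 ⇒ (c0=5/2, c1=2, c2=2)
[Gauss-Seidel] macro 3: S0 reads c1=2 → after 1×micro: 13/4; S1 reads c0=13/4 → after 1×micro: 2; S2 reads c0=13/4 → after 1×micro: 0 ⇒ (c0=13/4, c1=2, c2=0)

first divergence at macro-step: 1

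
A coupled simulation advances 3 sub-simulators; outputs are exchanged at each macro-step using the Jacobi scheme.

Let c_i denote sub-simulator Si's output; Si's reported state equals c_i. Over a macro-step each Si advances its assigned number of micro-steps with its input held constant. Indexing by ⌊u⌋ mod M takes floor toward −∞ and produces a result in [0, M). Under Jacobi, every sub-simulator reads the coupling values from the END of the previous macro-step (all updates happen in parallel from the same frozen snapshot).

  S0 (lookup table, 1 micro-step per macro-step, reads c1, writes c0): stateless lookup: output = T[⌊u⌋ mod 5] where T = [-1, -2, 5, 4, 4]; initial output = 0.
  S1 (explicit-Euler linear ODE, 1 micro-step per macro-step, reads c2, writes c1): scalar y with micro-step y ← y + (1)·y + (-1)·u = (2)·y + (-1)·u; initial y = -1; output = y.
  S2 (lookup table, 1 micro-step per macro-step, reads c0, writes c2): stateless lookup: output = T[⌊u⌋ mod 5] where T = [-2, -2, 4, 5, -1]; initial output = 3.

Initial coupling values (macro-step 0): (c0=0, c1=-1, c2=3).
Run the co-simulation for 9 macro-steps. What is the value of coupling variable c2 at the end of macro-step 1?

c2 at macro-step 1 = -2

macro 1: S0 reads c1=-1 → after 1×micro: 4; S1 reads c2=3 → after 1×micro: -5; S2 reads c0=0 → after 1×micro: -2 ⇒ (c0=4, c1=-5, c2=-2)
macro 2: S0 reads c1=-5 → after 1×micro: -1; S1 reads c2=-2 → after 1×micro: -8; S2 reads c0=4 → after 1×micro: -1 ⇒ (c0=-1, c1=-8, c2=-1)
macro 3: S0 reads c1=-8 → after 1×micro: 5; S1 reads c2=-1 → after 1×micro: -15; S2 reads c0=-1 → after 1×micro: -1 ⇒ (c0=5, c1=-15, c2=-1)
macro 4: S0 reads c1=-15 → after 1×micro: -1; S1 reads c2=-1 → after 1×micro: -29; S2 reads c0=5 → after 1×micro: -2 ⇒ (c0=-1, c1=-29, c2=-2)
macro 5: S0 reads c1=-29 → after 1×micro: -2; S1 reads c2=-2 → after 1×micro: -56; S2 reads c0=-1 → after 1×micro: -1 ⇒ (c0=-2, c1=-56, c2=-1)
macro 6: S0 reads c1=-56 → after 1×micro: 4; S1 reads c2=-1 → after 1×micro: -111; S2 reads c0=-2 → after 1×micro: 5 ⇒ (c0=4, c1=-111, c2=5)
macro 7: S0 reads c1=-111 → after 1×micro: 4; S1 reads c2=5 → after 1×micro: -227; S2 reads c0=4 → after 1×micro: -1 ⇒ (c0=4, c1=-227, c2=-1)
macro 8: S0 reads c1=-227 → after 1×micro: 4; S1 reads c2=-1 → after 1×micro: -453; S2 reads c0=4 → after 1×micro: -1 ⇒ (c0=4, c1=-453, c2=-1)
macro 9: S0 reads c1=-453 → after 1×micro: 5; S1 reads c2=-1 → after 1×micro: -905; S2 reads c0=4 → after 1×micro: -1 ⇒ (c0=5, c1=-905, c2=-1)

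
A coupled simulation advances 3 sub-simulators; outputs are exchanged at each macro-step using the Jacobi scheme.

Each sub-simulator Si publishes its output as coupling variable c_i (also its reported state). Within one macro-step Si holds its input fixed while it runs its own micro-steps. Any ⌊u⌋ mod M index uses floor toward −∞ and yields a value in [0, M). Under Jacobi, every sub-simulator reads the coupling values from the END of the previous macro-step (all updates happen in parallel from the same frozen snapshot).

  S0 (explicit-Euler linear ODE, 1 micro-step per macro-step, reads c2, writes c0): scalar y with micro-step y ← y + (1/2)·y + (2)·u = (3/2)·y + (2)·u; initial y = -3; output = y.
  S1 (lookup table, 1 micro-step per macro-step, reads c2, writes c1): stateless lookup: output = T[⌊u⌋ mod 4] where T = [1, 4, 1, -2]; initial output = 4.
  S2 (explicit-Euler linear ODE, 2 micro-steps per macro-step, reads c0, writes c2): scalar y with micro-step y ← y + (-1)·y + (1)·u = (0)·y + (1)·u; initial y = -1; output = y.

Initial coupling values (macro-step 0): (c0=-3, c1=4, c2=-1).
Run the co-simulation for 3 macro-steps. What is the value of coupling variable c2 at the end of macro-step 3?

c2 at macro-step 3 = -63/4

macro 1: S0 reads c2=-1 → after 1×micro: -13/2; S1 reads c2=-1 → after 1×micro: -2; S2 reads c0=-3 → after 2×micro: -3 ⇒ (c0=-13/2, c1=-2, c2=-3)
macro 2: S0 reads c2=-3 → after 1×micro: -63/4; S1 reads c2=-3 → after 1×micro: 4; S2 reads c0=-13/2 → after 2×micro: -13/2 ⇒ (c0=-63/4, c1=4, c2=-13/2)
macro 3: S0 reads c2=-13/2 → after 1×micro: -293/8; S1 reads c2=-13/2 → after 1×micro: 4; S2 reads c0=-63/4 → after 2×micro: -63/4 ⇒ (c0=-293/8, c1=4, c2=-63/4)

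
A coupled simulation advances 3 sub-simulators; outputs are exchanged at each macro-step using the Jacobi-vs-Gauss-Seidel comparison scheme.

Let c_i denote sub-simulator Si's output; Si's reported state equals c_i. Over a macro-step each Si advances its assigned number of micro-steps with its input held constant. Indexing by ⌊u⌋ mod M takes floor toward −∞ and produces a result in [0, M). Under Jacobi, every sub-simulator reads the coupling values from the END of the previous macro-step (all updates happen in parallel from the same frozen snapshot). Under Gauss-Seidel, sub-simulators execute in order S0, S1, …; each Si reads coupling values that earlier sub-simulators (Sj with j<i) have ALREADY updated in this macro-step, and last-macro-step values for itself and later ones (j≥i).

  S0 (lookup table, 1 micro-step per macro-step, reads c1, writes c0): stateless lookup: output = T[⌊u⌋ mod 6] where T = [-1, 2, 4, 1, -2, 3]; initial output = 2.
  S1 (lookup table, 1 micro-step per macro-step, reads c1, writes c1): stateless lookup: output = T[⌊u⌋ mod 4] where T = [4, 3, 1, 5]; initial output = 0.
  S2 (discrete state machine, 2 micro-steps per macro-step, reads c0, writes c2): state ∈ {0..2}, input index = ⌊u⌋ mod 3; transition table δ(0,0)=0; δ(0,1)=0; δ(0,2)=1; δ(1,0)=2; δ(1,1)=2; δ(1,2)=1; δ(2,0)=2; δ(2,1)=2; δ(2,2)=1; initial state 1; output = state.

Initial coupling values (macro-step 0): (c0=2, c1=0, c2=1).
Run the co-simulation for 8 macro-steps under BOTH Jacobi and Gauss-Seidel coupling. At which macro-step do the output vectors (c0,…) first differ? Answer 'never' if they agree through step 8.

first divergence at macro-step: 2

[Jacobi] macro 1: S0 reads c1=0 → after 1×micro: -1; S1 reads c1=0 → after 1×micro: 4; S2 reads c0=2 → after 2×micro: 1 ⇒ (c0=-1, c1=4, c2=1)
[Jacobi] macro 2: S0 reads c1=4 → after 1×micro: -2; S1 reads c1=4 → after 1×micro: 4; S2 reads c0=-1 → after 2×micro: 1 ⇒ (c0=-2, c1=4, c2=1)
[Jacobi] macro 3: S0 reads c1=4 → after 1×micro: -2; S1 reads c1=4 → after 1×micro: 4; S2 reads c0=-2 → after 2×micro: 2 ⇒ (c0=-2, c1=4, c2=2)
[Jacobi] macro 4: S0 reads c1=4 → after 1×micro: -2; S1 reads c1=4 → after 1×micro: 4; S2 reads c0=-2 → after 2×micro: 2 ⇒ (c0=-2, c1=4, c2=2)
[Jacobi] macro 5: S0 reads c1=4 → after 1×micro: -2; S1 reads c1=4 → after 1×micro: 4; S2 reads c0=-2 → after 2×micro: 2 ⇒ (c0=-2, c1=4, c2=2)
[Jacobi] macro 6: S0 reads c1=4 → after 1×micro: -2; S1 reads c1=4 → after 1×micro: 4; S2 reads c0=-2 → after 2×micro: 2 ⇒ (c0=-2, c1=4, c2=2)
[Jacobi] macro 7: S0 reads c1=4 → after 1×micro: -2; S1 reads c1=4 → after 1×micro: 4; S2 reads c0=-2 → after 2×micro: 2 ⇒ (c0=-2, c1=4, c2=2)
[Jacobi] macro 8: S0 reads c1=4 → after 1×micro: -2; S1 reads c1=4 → after 1×micro: 4; S2 reads c0=-2 → after 2×micro: 2 ⇒ (c0=-2, c1=4, c2=2)
[Gauss-Seidel] macro 1: S0 reads c1=0 → after 1×micro: -1; S1 reads c1=0 → after 1×micro: 4; S2 reads c0=-1 → after 2×micro: 1 ⇒ (c0=-1, c1=4, c2=1)
[Gauss-Seidel] macro 2: S0 reads c1=4 → after 1×micro: -2; S1 reads c1=4 → after 1×micro: 4; S2 reads c0=-2 → after 2×micro: 2 ⇒ (c0=-2, c1=4, c2=2)
[Gauss-Seidel] macro 3: S0 reads c1=4 → after 1×micro: -2; S1 reads c1=4 → after 1×micro: 4; S2 reads c0=-2 → after 2×micro: 2 ⇒ (c0=-2, c1=4, c2=2)
[Gauss-Seidel] macro 4: S0 reads c1=4 → after 1×micro: -2; S1 reads c1=4 → after 1×micro: 4; S2 reads c0=-2 → after 2×micro: 2 ⇒ (c0=-2, c1=4, c2=2)
[Gauss-Seidel] macro 5: S0 reads c1=4 → after 1×micro: -2; S1 reads c1=4 → after 1×micro: 4; S2 reads c0=-2 → after 2×micro: 2 ⇒ (c0=-2, c1=4, c2=2)
[Gauss-Seidel] macro 6: S0 reads c1=4 → after 1×micro: -2; S1 reads c1=4 → after 1×micro: 4; S2 reads c0=-2 → after 2×micro: 2 ⇒ (c0=-2, c1=4, c2=2)
[Gauss-Seidel] macro 7: S0 reads c1=4 → after 1×micro: -2; S1 reads c1=4 → after 1×micro: 4; S2 reads c0=-2 → after 2×micro: 2 ⇒ (c0=-2, c1=4, c2=2)
[Gauss-Seidel] macro 8: S0 reads c1=4 → after 1×micro: -2; S1 reads c1=4 → after 1×micro: 4; S2 reads c0=-2 → after 2×micro: 2 ⇒ (c0=-2, c1=4, c2=2)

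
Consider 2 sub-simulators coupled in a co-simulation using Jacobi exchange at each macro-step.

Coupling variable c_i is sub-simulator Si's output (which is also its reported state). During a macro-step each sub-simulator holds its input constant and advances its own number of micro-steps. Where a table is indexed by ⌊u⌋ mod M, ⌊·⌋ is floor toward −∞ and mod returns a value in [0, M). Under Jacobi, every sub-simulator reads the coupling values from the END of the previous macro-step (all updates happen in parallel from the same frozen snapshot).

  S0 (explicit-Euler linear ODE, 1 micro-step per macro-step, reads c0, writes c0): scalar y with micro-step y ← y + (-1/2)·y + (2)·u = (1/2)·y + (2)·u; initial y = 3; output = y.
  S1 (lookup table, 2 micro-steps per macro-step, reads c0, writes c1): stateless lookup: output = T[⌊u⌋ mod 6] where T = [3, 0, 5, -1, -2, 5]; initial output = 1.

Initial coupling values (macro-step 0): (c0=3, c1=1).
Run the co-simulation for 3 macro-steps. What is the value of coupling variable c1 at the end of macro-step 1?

macro 1: S0 reads c0=3 → after 1×micro: 15/2; S1 reads c0=3 → after 2×micro: -1 ⇒ (c0=15/2, c1=-1)
macro 2: S0 reads c0=15/2 → after 1×micro: 75/4; S1 reads c0=15/2 → after 2×micro: 0 ⇒ (c0=75/4, c1=0)
macro 3: S0 reads c0=75/4 → after 1×micro: 375/8; S1 reads c0=75/4 → after 2×micro: 3 ⇒ (c0=375/8, c1=3)

c1 at macro-step 1 = -1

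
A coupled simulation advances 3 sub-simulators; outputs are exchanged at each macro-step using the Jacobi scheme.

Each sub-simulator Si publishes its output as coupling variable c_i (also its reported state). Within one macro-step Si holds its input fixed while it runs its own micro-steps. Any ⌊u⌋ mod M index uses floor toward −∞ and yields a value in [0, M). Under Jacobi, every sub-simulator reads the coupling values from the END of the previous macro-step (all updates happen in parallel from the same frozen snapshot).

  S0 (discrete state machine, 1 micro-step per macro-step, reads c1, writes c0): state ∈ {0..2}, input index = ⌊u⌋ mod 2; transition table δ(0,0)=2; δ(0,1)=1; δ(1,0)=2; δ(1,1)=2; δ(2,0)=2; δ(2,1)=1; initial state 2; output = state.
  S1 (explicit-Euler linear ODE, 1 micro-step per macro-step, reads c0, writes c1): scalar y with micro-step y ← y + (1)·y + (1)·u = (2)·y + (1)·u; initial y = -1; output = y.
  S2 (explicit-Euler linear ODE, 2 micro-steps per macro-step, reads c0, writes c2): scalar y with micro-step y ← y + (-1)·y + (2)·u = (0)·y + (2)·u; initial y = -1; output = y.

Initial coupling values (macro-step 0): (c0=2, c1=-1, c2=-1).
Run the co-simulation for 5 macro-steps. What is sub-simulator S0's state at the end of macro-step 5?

S0 state at macro-step 5 = 1

macro 1: S0 reads c1=-1 → after 1×micro: 1; S1 reads c0=2 → after 1×micro: 0; S2 reads c0=2 → after 2×micro: 4 ⇒ (c0=1, c1=0, c2=4)
macro 2: S0 reads c1=0 → after 1×micro: 2; S1 reads c0=1 → after 1×micro: 1; S2 reads c0=1 → after 2×micro: 2 ⇒ (c0=2, c1=1, c2=2)
macro 3: S0 reads c1=1 → after 1×micro: 1; S1 reads c0=2 → after 1×micro: 4; S2 reads c0=2 → after 2×micro: 4 ⇒ (c0=1, c1=4, c2=4)
macro 4: S0 reads c1=4 → after 1×micro: 2; S1 reads c0=1 → after 1×micro: 9; S2 reads c0=1 → after 2×micro: 2 ⇒ (c0=2, c1=9, c2=2)
macro 5: S0 reads c1=9 → after 1×micro: 1; S1 reads c0=2 → after 1×micro: 20; S2 reads c0=2 → after 2×micro: 4 ⇒ (c0=1, c1=20, c2=4)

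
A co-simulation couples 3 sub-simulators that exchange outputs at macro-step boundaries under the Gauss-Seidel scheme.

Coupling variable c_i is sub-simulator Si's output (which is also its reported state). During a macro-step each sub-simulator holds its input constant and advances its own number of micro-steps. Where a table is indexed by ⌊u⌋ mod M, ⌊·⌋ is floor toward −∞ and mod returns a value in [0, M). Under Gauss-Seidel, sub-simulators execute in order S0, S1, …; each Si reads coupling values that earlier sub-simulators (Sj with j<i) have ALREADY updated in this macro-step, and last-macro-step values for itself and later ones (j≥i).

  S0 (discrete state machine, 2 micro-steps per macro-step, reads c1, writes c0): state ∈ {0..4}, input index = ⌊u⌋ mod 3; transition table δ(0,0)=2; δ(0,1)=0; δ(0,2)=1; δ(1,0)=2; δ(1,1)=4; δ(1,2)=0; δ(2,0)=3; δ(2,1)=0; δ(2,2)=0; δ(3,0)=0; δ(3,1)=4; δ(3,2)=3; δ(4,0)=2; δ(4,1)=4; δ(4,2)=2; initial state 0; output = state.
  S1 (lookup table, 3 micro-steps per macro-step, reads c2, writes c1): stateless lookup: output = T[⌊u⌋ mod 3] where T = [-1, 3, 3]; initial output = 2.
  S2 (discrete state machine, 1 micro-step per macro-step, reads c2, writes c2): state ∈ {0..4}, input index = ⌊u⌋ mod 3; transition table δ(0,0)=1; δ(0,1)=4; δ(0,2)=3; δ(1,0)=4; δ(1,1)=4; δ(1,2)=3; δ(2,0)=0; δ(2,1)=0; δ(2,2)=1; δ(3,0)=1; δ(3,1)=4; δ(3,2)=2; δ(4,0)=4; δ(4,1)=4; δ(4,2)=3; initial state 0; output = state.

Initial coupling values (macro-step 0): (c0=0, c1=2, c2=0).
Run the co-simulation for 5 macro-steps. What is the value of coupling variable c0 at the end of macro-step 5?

macro 1: S0 reads c1=2 → after 2×micro: 0; S1 reads c2=0 → after 3×micro: -1; S2 reads c2=0 → after 1×micro: 1 ⇒ (c0=0, c1=-1, c2=1)
macro 2: S0 reads c1=-1 → after 2×micro: 0; S1 reads c2=1 → after 3×micro: 3; S2 reads c2=1 → after 1×micro: 4 ⇒ (c0=0, c1=3, c2=4)
macro 3: S0 reads c1=3 → after 2×micro: 3; S1 reads c2=4 → after 3×micro: 3; S2 reads c2=4 → after 1×micro: 4 ⇒ (c0=3, c1=3, c2=4)
macro 4: S0 reads c1=3 → after 2×micro: 2; S1 reads c2=4 → after 3×micro: 3; S2 reads c2=4 → after 1×micro: 4 ⇒ (c0=2, c1=3, c2=4)
macro 5: S0 reads c1=3 → after 2×micro: 0; S1 reads c2=4 → after 3×micro: 3; S2 reads c2=4 → after 1×micro: 4 ⇒ (c0=0, c1=3, c2=4)

c0 at macro-step 5 = 0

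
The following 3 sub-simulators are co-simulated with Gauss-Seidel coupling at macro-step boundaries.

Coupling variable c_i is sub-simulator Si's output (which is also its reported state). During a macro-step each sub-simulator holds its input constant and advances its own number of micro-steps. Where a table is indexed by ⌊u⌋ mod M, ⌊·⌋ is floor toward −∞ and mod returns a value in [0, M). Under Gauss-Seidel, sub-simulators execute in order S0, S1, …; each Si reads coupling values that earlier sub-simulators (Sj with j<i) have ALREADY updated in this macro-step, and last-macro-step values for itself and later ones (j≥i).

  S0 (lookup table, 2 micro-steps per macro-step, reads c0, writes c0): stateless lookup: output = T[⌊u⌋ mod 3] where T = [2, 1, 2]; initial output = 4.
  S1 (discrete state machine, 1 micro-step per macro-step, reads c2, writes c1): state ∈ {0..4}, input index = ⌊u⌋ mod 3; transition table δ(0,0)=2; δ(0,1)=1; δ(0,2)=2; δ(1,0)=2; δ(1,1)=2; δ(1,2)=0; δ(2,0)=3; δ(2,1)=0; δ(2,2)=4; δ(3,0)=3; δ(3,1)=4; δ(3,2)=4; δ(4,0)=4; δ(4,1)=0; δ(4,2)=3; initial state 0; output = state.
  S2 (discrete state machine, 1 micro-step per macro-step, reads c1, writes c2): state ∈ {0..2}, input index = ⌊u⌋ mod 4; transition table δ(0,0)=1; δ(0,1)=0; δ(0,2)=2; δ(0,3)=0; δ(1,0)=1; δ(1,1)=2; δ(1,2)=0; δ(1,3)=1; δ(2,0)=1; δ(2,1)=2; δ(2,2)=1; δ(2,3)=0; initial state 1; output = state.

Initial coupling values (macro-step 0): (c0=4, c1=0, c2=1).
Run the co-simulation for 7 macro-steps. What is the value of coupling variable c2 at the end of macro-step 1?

macro 1: S0 reads c0=4 → after 2×micro: 1; S1 reads c2=1 → after 1×micro: 1; S2 reads c1=1 → after 1×micro: 2 ⇒ (c0=1, c1=1, c2=2)
macro 2: S0 reads c0=1 → after 2×micro: 1; S1 reads c2=2 → after 1×micro: 0; S2 reads c1=0 → after 1×micro: 1 ⇒ (c0=1, c1=0, c2=1)
macro 3: S0 reads c0=1 → after 2×micro: 1; S1 reads c2=1 → after 1×micro: 1; S2 reads c1=1 → after 1×micro: 2 ⇒ (c0=1, c1=1, c2=2)
macro 4: S0 reads c0=1 → after 2×micro: 1; S1 reads c2=2 → after 1×micro: 0; S2 reads c1=0 → after 1×micro: 1 ⇒ (c0=1, c1=0, c2=1)
macro 5: S0 reads c0=1 → after 2×micro: 1; S1 reads c2=1 → after 1×micro: 1; S2 reads c1=1 → after 1×micro: 2 ⇒ (c0=1, c1=1, c2=2)
macro 6: S0 reads c0=1 → after 2×micro: 1; S1 reads c2=2 → after 1×micro: 0; S2 reads c1=0 → after 1×micro: 1 ⇒ (c0=1, c1=0, c2=1)
macro 7: S0 reads c0=1 → after 2×micro: 1; S1 reads c2=1 → after 1×micro: 1; S2 reads c1=1 → after 1×micro: 2 ⇒ (c0=1, c1=1, c2=2)

c2 at macro-step 1 = 2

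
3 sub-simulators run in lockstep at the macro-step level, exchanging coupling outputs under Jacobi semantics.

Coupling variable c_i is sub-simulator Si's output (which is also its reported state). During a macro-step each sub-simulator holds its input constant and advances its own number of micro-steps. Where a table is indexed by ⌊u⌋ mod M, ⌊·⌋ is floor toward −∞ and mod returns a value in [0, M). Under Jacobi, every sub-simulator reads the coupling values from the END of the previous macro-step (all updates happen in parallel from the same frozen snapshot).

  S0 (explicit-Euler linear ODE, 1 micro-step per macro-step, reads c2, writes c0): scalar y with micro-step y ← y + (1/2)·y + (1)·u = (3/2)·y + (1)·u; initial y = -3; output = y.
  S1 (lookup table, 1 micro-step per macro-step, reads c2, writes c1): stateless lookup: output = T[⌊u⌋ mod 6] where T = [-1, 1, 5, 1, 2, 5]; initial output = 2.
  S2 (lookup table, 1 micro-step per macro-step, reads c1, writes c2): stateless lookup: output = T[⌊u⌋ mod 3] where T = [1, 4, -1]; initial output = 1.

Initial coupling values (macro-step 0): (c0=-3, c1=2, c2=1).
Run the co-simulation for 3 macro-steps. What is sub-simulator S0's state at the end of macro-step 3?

S0 state at macro-step 3 = -43/8

macro 1: S0 reads c2=1 → after 1×micro: -7/2; S1 reads c2=1 → after 1×micro: 1; S2 reads c1=2 → after 1×micro: -1 ⇒ (c0=-7/2, c1=1, c2=-1)
macro 2: S0 reads c2=-1 → after 1×micro: -25/4; S1 reads c2=-1 → after 1×micro: 5; S2 reads c1=1 → after 1×micro: 4 ⇒ (c0=-25/4, c1=5, c2=4)
macro 3: S0 reads c2=4 → after 1×micro: -43/8; S1 reads c2=4 → after 1×micro: 2; S2 reads c1=5 → after 1×micro: -1 ⇒ (c0=-43/8, c1=2, c2=-1)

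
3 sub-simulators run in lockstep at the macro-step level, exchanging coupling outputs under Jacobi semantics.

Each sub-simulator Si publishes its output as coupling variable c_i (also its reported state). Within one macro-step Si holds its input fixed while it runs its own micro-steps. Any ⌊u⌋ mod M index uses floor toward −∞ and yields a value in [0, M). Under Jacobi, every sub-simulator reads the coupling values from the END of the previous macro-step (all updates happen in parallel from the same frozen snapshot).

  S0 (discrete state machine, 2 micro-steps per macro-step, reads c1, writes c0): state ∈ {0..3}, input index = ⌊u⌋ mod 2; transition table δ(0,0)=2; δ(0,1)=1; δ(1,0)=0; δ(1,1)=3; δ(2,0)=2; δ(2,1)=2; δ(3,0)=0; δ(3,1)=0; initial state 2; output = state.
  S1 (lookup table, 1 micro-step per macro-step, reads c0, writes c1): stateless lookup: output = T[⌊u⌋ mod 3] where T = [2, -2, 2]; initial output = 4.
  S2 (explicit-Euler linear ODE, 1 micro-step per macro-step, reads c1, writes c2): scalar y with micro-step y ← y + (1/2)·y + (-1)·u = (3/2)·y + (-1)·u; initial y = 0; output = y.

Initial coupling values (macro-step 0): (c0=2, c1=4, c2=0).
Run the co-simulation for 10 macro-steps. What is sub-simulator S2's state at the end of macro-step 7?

S2 state at macro-step 7 = -697/8

macro 1: S0 reads c1=4 → after 2×micro: 2; S1 reads c0=2 → after 1×micro: 2; S2 reads c1=4 → after 1×micro: -4 ⇒ (c0=2, c1=2, c2=-4)
macro 2: S0 reads c1=2 → after 2×micro: 2; S1 reads c0=2 → after 1×micro: 2; S2 reads c1=2 → after 1×micro: -8 ⇒ (c0=2, c1=2, c2=-8)
macro 3: S0 reads c1=2 → after 2×micro: 2; S1 reads c0=2 → after 1×micro: 2; S2 reads c1=2 → after 1×micro: -14 ⇒ (c0=2, c1=2, c2=-14)
macro 4: S0 reads c1=2 → after 2×micro: 2; S1 reads c0=2 → after 1×micro: 2; S2 reads c1=2 → after 1×micro: -23 ⇒ (c0=2, c1=2, c2=-23)
macro 5: S0 reads c1=2 → after 2×micro: 2; S1 reads c0=2 → after 1×micro: 2; S2 reads c1=2 → after 1×micro: -73/2 ⇒ (c0=2, c1=2, c2=-73/2)
macro 6: S0 reads c1=2 → after 2×micro: 2; S1 reads c0=2 → after 1×micro: 2; S2 reads c1=2 → after 1×micro: -227/4 ⇒ (c0=2, c1=2, c2=-227/4)
macro 7: S0 reads c1=2 → after 2×micro: 2; S1 reads c0=2 → after 1×micro: 2; S2 reads c1=2 → after 1×micro: -697/8 ⇒ (c0=2, c1=2, c2=-697/8)
macro 8: S0 reads c1=2 → after 2×micro: 2; S1 reads c0=2 → after 1×micro: 2; S2 reads c1=2 → after 1×micro: -2123/16 ⇒ (c0=2, c1=2, c2=-2123/16)
macro 9: S0 reads c1=2 → after 2×micro: 2; S1 reads c0=2 → after 1×micro: 2; S2 reads c1=2 → after 1×micro: -6433/32 ⇒ (c0=2, c1=2, c2=-6433/32)
macro 10: S0 reads c1=2 → after 2×micro: 2; S1 reads c0=2 → after 1×micro: 2; S2 reads c1=2 → after 1×micro: -19427/64 ⇒ (c0=2, c1=2, c2=-19427/64)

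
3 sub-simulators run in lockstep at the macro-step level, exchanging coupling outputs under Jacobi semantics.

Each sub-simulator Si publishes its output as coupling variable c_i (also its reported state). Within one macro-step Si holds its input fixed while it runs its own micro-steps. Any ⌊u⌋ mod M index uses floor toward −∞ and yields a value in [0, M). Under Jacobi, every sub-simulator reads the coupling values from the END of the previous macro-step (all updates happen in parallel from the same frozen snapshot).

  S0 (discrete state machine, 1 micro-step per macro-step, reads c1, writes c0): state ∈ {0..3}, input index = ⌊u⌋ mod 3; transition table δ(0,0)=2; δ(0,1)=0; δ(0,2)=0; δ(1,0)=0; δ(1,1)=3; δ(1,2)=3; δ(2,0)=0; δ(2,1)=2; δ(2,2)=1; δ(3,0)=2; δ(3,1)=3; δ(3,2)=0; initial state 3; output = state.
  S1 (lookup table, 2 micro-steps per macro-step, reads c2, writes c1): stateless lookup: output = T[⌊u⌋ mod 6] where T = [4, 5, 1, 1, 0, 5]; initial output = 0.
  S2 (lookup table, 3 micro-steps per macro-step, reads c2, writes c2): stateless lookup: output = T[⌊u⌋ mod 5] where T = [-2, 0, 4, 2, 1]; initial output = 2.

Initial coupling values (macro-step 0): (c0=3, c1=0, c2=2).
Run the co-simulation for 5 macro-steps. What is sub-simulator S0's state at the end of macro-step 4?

S0 state at macro-step 4 = 0

macro 1: S0 reads c1=0 → after 1×micro: 2; S1 reads c2=2 → after 2×micro: 1; S2 reads c2=2 → after 3×micro: 4 ⇒ (c0=2, c1=1, c2=4)
macro 2: S0 reads c1=1 → after 1×micro: 2; S1 reads c2=4 → after 2×micro: 0; S2 reads c2=4 → after 3×micro: 1 ⇒ (c0=2, c1=0, c2=1)
macro 3: S0 reads c1=0 → after 1×micro: 0; S1 reads c2=1 → after 2×micro: 5; S2 reads c2=1 → after 3×micro: 0 ⇒ (c0=0, c1=5, c2=0)
macro 4: S0 reads c1=5 → after 1×micro: 0; S1 reads c2=0 → after 2×micro: 4; S2 reads c2=0 → after 3×micro: -2 ⇒ (c0=0, c1=4, c2=-2)
macro 5: S0 reads c1=4 → after 1×micro: 0; S1 reads c2=-2 → after 2×micro: 0; S2 reads c2=-2 → after 3×micro: 2 ⇒ (c0=0, c1=0, c2=2)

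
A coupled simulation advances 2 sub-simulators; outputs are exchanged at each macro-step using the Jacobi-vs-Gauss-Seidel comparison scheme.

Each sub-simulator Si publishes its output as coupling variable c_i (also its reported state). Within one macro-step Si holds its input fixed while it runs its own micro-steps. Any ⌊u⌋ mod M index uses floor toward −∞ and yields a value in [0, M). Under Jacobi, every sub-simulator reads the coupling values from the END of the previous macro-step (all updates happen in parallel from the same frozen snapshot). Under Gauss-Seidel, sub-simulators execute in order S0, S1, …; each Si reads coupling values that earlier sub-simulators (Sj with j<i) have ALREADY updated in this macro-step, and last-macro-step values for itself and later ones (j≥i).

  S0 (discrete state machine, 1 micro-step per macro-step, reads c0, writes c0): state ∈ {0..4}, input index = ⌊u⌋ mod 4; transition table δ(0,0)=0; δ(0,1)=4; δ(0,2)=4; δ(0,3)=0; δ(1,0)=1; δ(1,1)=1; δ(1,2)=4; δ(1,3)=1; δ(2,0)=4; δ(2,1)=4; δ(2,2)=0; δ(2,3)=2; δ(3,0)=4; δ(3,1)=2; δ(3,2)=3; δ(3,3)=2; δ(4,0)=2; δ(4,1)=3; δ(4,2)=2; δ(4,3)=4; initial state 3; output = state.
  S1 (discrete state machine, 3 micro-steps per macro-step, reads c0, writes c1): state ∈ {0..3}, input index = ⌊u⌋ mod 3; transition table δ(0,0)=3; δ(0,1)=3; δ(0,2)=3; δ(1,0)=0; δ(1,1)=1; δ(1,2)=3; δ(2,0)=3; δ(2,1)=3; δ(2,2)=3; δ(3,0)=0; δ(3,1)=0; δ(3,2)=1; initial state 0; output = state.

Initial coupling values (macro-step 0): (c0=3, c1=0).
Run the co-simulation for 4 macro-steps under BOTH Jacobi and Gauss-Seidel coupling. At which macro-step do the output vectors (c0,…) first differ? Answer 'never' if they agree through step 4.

[Jacobi] macro 1: S0 reads c0=3 → after 1×micro: 2; S1 reads c0=3 → after 3×micro: 3 ⇒ (c0=2, c1=3)
[Jacobi] macro 2: S0 reads c0=2 → after 1×micro: 0; S1 reads c0=2 → after 3×micro: 1 ⇒ (c0=0, c1=1)
[Jacobi] macro 3: S0 reads c0=0 → after 1×micro: 0; S1 reads c0=0 → after 3×micro: 0 ⇒ (c0=0, c1=0)
[Jacobi] macro 4: S0 reads c0=0 → after 1×micro: 0; S1 reads c0=0 → after 3×micro: 3 ⇒ (c0=0, c1=3)
[Gauss-Seidel] macro 1: S0 reads c0=3 → after 1×micro: 2; S1 reads c0=2 → after 3×micro: 3 ⇒ (c0=2, c1=3)
[Gauss-Seidel] macro 2: S0 reads c0=2 → after 1×micro: 0; S1 reads c0=0 → after 3×micro: 0 ⇒ (c0=0, c1=0)
[Gauss-Seidel] macro 3: S0 reads c0=0 → after 1×micro: 0; S1 reads c0=0 → after 3×micro: 3 ⇒ (c0=0, c1=3)
[Gauss-Seidel] macro 4: S0 reads c0=0 → after 1×micro: 0; S1 reads c0=0 → after 3×micro: 0 ⇒ (c0=0, c1=0)

first divergence at macro-step: 2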